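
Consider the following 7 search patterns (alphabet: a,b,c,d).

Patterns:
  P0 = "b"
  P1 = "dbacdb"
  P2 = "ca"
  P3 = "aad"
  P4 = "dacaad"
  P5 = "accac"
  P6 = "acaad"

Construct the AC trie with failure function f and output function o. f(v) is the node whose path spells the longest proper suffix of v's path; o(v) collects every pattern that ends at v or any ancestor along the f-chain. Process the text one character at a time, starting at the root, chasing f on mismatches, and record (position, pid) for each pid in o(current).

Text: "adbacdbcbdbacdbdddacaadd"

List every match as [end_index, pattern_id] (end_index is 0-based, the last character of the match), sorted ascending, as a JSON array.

Construct AC machine:
Trie nodes:
  n0 'ε': a→10 b→1 c→8 d→2
  n1 'b': ·  ←P0
  n2 'd': a→13 b→3
  n3 'db': a→4
  n4 'dba': c→5
  n5 'dbac': d→6
  n6 'dbacd': b→7
  n7 'dbacdb': ·  ←P1
  n8 'c': a→9
  n9 'ca': ·  ←P2
  n10 'a': a→11 c→18
  n11 'aa': d→12
  n12 'aad': ·  ←P3
  n13 'da': c→14
  n14 'dac': a→15
  n15 'daca': a→16
  n16 'dacaa': d→17
  n17 'dacaad': ·  ←P4
  n18 'ac': a→22 c→19
  n19 'acc': a→20
  n20 'acca': c→21
  n21 'accac': ·  ←P5
  n22 'aca': a→23
  n23 'acaa': d→24
  n24 'acaad': ·  ←P6

Failure links (BFS by depth):
  n1('b'): parent n0 fail=0; on 'b' 0 → fail=0;  out {0}∪∅={0}
  n2('d'): parent n0 fail=0; on 'd' 0 → fail=0;  out ∅∪∅=∅
  n8('c'): parent n0 fail=0; on 'c' 0 → fail=0;  out ∅∪∅=∅
  n10('a'): parent n0 fail=0; on 'a' 0 → fail=0;  out ∅∪∅=∅
  n3('db'): parent n2 fail=0; on 'b' 0 → fail=1;  out ∅∪{0}={0}
  n9('ca'): parent n8 fail=0; on 'a' 0 → fail=10;  out {2}∪∅={2}
  n11('aa'): parent n10 fail=0; on 'a' 0 → fail=10;  out ∅∪∅=∅
  n13('da'): parent n2 fail=0; on 'a' 0 → fail=10;  out ∅∪∅=∅
  n18('ac'): parent n10 fail=0; on 'c' 0 → fail=8;  out ∅∪∅=∅
  n4('dba'): parent n3 fail=1; on 'a' 1→0 → fail=10;  out ∅∪∅=∅
  n12('aad'): parent n11 fail=10; on 'd' 10→0 → fail=2;  out {3}∪∅={3}
  n14('dac'): parent n13 fail=10; on 'c' 10 → fail=18;  out ∅∪∅=∅
  n19('acc'): parent n18 fail=8; on 'c' 8→0 → fail=8;  out ∅∪∅=∅
  n22('aca'): parent n18 fail=8; on 'a' 8 → fail=9;  out ∅∪{2}={2}
  n5('dbac'): parent n4 fail=10; on 'c' 10 → fail=18;  out ∅∪∅=∅
  n15('daca'): parent n14 fail=18; on 'a' 18 → fail=22;  out ∅∪{2}={2}
  n20('acca'): parent n19 fail=8; on 'a' 8 → fail=9;  out ∅∪{2}={2}
  n23('acaa'): parent n22 fail=9; on 'a' 9→10 → fail=11;  out ∅∪∅=∅
  n6('dbacd'): parent n5 fail=18; on 'd' 18→8→0 → fail=2;  out ∅∪∅=∅
  n16('dacaa'): parent n15 fail=22; on 'a' 22 → fail=23;  out ∅∪∅=∅
  n21('accac'): parent n20 fail=9; on 'c' 9→10 → fail=18;  out {5}∪∅={5}
  n24('acaad'): parent n23 fail=11; on 'd' 11 → fail=12;  out {6}∪{3}={3,6}
  n7('dbacdb'): parent n6 fail=2; on 'b' 2 → fail=3;  out {1}∪{0}={0,1}
  n17('dacaad'): parent n16 fail=23; on 'd' 23 → fail=24;  out {4}∪{3,6}={3,4,6}

Run:
i=0 'a': node 0→10
i=1 'd': node 10→2 (via fail)
i=2 'b': node 2→3  → match P0@[2:2]
i=3 'a': node 3→4
i=4 'c': node 4→5
i=5 'd': node 5→6
i=6 'b': node 6→7  → match P0@[6:6],P1@[1:6]
i=7 'c': node 7→8 (via fail)
i=8 'b': node 8→1 (via fail)  → match P0@[8:8]
i=9 'd': node 1→2 (via fail)
i=10 'b': node 2→3  → match P0@[10:10]
i=11 'a': node 3→4
i=12 'c': node 4→5
i=13 'd': node 5→6
i=14 'b': node 6→7  → match P0@[14:14],P1@[9:14]
i=15 'd': node 7→2 (via fail)
i=16 'd': node 2→2 (via fail)
i=17 'd': node 2→2 (via fail)
i=18 'a': node 2→13
i=19 'c': node 13→14
i=20 'a': node 14→15  → match P2@[19:20]
i=21 'a': node 15→16
i=22 'd': node 16→17  → match P3@[20:22],P4@[17:22],P6@[18:22]
i=23 'd': node 17→2 (via fail)

All matches (sorted): [[2,0],[6,0],[6,1],[8,0],[10,0],[14,0],[14,1],[20,2],[22,3],[22,4],[22,6]]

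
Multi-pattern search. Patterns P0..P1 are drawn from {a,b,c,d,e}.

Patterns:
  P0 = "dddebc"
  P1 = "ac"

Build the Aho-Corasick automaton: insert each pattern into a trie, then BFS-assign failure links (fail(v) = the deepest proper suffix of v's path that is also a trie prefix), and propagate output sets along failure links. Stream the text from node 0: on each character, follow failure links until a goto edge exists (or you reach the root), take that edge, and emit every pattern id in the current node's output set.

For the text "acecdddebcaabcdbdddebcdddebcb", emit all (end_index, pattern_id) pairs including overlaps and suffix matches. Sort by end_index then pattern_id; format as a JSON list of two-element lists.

Construct AC machine:
Trie (insert patterns):
  0='ε' goto a→7 d→1
  1='d' goto d→2
  2='dd' goto d→3
  3='ddd' goto e→4
  4='ddde' goto b→5
  5='dddeb' goto c→6
  6='dddebc' goto ·  ←P0
  7='a' goto c→8
  8='ac' goto ·  ←P1

BFS fail/out derivation:
  n1('d'): parent n0 fail=0; on 'd' 0 → fail=0;  out ∅∪∅=∅
  n7('a'): parent n0 fail=0; on 'a' 0 → fail=0;  out ∅∪∅=∅
  n2('dd'): parent n1 fail=0; on 'd' 0 → fail=1;  out ∅∪∅=∅
  n8('ac'): parent n7 fail=0; on 'c' 0 → fail=0;  out {1}∪∅={1}
  n3('ddd'): parent n2 fail=1; on 'd' 1 → fail=2;  out ∅∪∅=∅
  n4('ddde'): parent n3 fail=2; on 'e' 2→1→0 → fail=0;  out ∅∪∅=∅
  n5('dddeb'): parent n4 fail=0; on 'b' 0 → fail=0;  out ∅∪∅=∅
  n6('dddebc'): parent n5 fail=0; on 'c' 0 → fail=0;  out {0}∪∅={0}

Run:
[0] read 'a'  n0⇒n7
[1] read 'c'  n7⇒n8  emit P1@[0:1]
[2] read 'e'  n8⇒n0 (via fail)
[3] read 'c'  n0⇒n0
[4] read 'd'  n0⇒n1
[5] read 'd'  n1⇒n2
[6] read 'd'  n2⇒n3
[7] read 'e'  n3⇒n4
[8] read 'b'  n4⇒n5
[9] read 'c'  n5⇒n6  emit P0@[4:9]
[10] read 'a'  n6⇒n7 (via fail)
[11] read 'a'  n7⇒n7 (via fail)
[12] read 'b'  n7⇒n0 (via fail)
[13] read 'c'  n0⇒n0
[14] read 'd'  n0⇒n1
[15] read 'b'  n1⇒n0 (via fail)
[16] read 'd'  n0⇒n1
[17] read 'd'  n1⇒n2
[18] read 'd'  n2⇒n3
[19] read 'e'  n3⇒n4
[20] read 'b'  n4⇒n5
[21] read 'c'  n5⇒n6  emit P0@[16:21]
[22] read 'd'  n6⇒n1 (via fail)
[23] read 'd'  n1⇒n2
[24] read 'd'  n2⇒n3
[25] read 'e'  n3⇒n4
[26] read 'b'  n4⇒n5
[27] read 'c'  n5⇒n6  emit P0@[22:27]
[28] read 'b'  n6⇒n0 (via fail)

All matches (sorted): [[1,1],[9,0],[21,0],[27,0]]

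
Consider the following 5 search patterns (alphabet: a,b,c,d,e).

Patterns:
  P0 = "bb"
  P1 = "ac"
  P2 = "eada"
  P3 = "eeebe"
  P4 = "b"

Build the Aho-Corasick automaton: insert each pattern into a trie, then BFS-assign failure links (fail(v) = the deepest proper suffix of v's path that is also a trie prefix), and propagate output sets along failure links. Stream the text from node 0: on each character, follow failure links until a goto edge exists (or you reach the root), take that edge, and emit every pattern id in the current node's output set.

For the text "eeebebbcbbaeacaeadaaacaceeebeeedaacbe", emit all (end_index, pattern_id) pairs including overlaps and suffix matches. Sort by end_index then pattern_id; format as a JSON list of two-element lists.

Build:
Trie (insert patterns):
  0='ε' goto a→3 b→1 e→5
  1='b' goto b→2  [P4 ends]
  2='bb' goto ·  [P0 ends]
  3='a' goto c→4
  4='ac' goto ·  [P1 ends]
  5='e' goto a→6 e→9
  6='ea' goto d→7
  7='ead' goto a→8
  8='eada' goto ·  [P2 ends]
  9='ee' goto e→10
  10='eee' goto b→11
  11='eeeb' goto e→12
  12='eeebe' goto ·  [P3 ends]

BFS fail/out derivation:
  n1('b'): parent n0 fail=0; on 'b' 0 → fail=0;  out {4}∪∅={4}
  n3('a'): parent n0 fail=0; on 'a' 0 → fail=0;  out ∅∪∅=∅
  n5('e'): parent n0 fail=0; on 'e' 0 → fail=0;  out ∅∪∅=∅
  n2('bb'): parent n1 fail=0; on 'b' 0 → fail=1;  out {0}∪{4}={0,4}
  n4('ac'): parent n3 fail=0; on 'c' 0 → fail=0;  out {1}∪∅={1}
  n6('ea'): parent n5 fail=0; on 'a' 0 → fail=3;  out ∅∪∅=∅
  n9('ee'): parent n5 fail=0; on 'e' 0 → fail=5;  out ∅∪∅=∅
  n7('ead'): parent n6 fail=3; on 'd' 3→0 → fail=0;  out ∅∪∅=∅
  n10('eee'): parent n9 fail=5; on 'e' 5 → fail=9;  out ∅∪∅=∅
  n8('eada'): parent n7 fail=0; on 'a' 0 → fail=3;  out {2}∪∅={2}
  n11('eeeb'): parent n10 fail=9; on 'b' 9→5→0 → fail=1;  out ∅∪{4}={4}
  n12('eeebe'): parent n11 fail=1; on 'e' 1→0 → fail=5;  out {3}∪∅={3}

Scan:
i=0 'e': node 0→5
i=1 'e': node 5→9
i=2 'e': node 9→10
i=3 'b': node 10→11  emit P4@[3:3]
i=4 'e': node 11→12  emit P3@[0:4]
i=5 'b': node 12→1 ·f  emit P4@[5:5]
i=6 'b': node 1→2  emit P0@[5:6],P4@[6:6]
i=7 'c': node 2→0 ·f
i=8 'b': node 0→1  emit P4@[8:8]
i=9 'b': node 1→2  emit P0@[8:9],P4@[9:9]
i=10 'a': node 2→3 ·f
i=11 'e': node 3→5 ·f
i=12 'a': node 5→6
i=13 'c': node 6→4 ·f  emit P1@[12:13]
i=14 'a': node 4→3 ·f
i=15 'e': node 3→5 ·f
i=16 'a': node 5→6
i=17 'd': node 6→7
i=18 'a': node 7→8  emit P2@[15:18]
i=19 'a': node 8→3 ·f
i=20 'a': node 3→3 ·f
i=21 'c': node 3→4  emit P1@[20:21]
i=22 'a': node 4→3 ·f
i=23 'c': node 3→4  emit P1@[22:23]
i=24 'e': node 4→5 ·f
i=25 'e': node 5→9
i=26 'e': node 9→10
i=27 'b': node 10→11  emit P4@[27:27]
i=28 'e': node 11→12  emit P3@[24:28]
i=29 'e': node 12→9 ·f
i=30 'e': node 9→10
i=31 'd': node 10→0 ·f
i=32 'a': node 0→3
i=33 'a': node 3→3 ·f
i=34 'c': node 3→4  emit P1@[33:34]
i=35 'b': node 4→1 ·f  emit P4@[35:35]
i=36 'e': node 1→5 ·f

Result: [[3,4],[4,3],[5,4],[6,0],[6,4],[8,4],[9,0],[9,4],[13,1],[18,2],[21,1],[23,1],[27,4],[28,3],[34,1],[35,4]]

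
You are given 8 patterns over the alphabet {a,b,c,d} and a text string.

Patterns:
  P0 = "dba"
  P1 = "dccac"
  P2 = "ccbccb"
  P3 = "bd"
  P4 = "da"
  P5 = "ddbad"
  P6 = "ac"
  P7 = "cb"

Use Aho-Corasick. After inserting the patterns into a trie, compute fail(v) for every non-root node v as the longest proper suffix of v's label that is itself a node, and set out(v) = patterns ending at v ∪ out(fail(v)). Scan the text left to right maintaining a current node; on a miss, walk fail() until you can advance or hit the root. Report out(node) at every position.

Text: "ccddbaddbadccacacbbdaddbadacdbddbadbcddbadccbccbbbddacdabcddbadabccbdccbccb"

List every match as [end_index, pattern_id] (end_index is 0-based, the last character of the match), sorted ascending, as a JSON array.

Build automaton:
Trie (insert patterns):
  n0 'ε': a→21 b→14 c→8 d→1
  n1 'd': a→16 b→2 c→4 d→17
  n2 'db': a→3
  n3 'dba': ·  ←P0
  n4 'dc': c→5
  n5 'dcc': a→6
  n6 'dcca': c→7
  n7 'dccac': ·  ←P1
  n8 'c': b→23 c→9
  n9 'cc': b→10
  n10 'ccb': c→11
  n11 'ccbc': c→12
  n12 'ccbcc': b→13
  n13 'ccbccb': ·  ←P2
  n14 'b': d→15
  n15 'bd': ·  ←P3
  n16 'da': ·  ←P4
  n17 'dd': b→18
  n18 'ddb': a→19
  n19 'ddba': d→20
  n20 'ddbad': ·  ←P5
  n21 'a': c→22
  n22 'ac': ·  ←P6
  n23 'cb': ·  ←P7

Failure links (BFS by depth):
  n1('d'): parent n0 fail=0; on 'd' 0 → fail=0;  out ∅∪∅=∅
  n8('c'): parent n0 fail=0; on 'c' 0 → fail=0;  out ∅∪∅=∅
  n14('b'): parent n0 fail=0; on 'b' 0 → fail=0;  out ∅∪∅=∅
  n21('a'): parent n0 fail=0; on 'a' 0 → fail=0;  out ∅∪∅=∅
  n2('db'): parent n1 fail=0; on 'b' 0 → fail=14;  out ∅∪∅=∅
  n4('dc'): parent n1 fail=0; on 'c' 0 → fail=8;  out ∅∪∅=∅
  n9('cc'): parent n8 fail=0; on 'c' 0 → fail=8;  out ∅∪∅=∅
  n15('bd'): parent n14 fail=0; on 'd' 0 → fail=1;  out {3}∪∅={3}
  n16('da'): parent n1 fail=0; on 'a' 0 → fail=21;  out {4}∪∅={4}
  n17('dd'): parent n1 fail=0; on 'd' 0 → fail=1;  out ∅∪∅=∅
  n22('ac'): parent n21 fail=0; on 'c' 0 → fail=8;  out {6}∪∅={6}
  n23('cb'): parent n8 fail=0; on 'b' 0 → fail=14;  out {7}∪∅={7}
  n3('dba'): parent n2 fail=14; on 'a' 14→0 → fail=21;  out {0}∪∅={0}
  n5('dcc'): parent n4 fail=8; on 'c' 8 → fail=9;  out ∅∪∅=∅
  n10('ccb'): parent n9 fail=8; on 'b' 8 → fail=23;  out ∅∪{7}={7}
  n18('ddb'): parent n17 fail=1; on 'b' 1 → fail=2;  out ∅∪∅=∅
  n6('dcca'): parent n5 fail=9; on 'a' 9→8→0 → fail=21;  out ∅∪∅=∅
  n11('ccbc'): parent n10 fail=23; on 'c' 23→14→0 → fail=8;  out ∅∪∅=∅
  n19('ddba'): parent n18 fail=2; on 'a' 2 → fail=3;  out ∅∪{0}={0}
  n7('dccac'): parent n6 fail=21; on 'c' 21 → fail=22;  out {1}∪{6}={1,6}
  n12('ccbcc'): parent n11 fail=8; on 'c' 8 → fail=9;  out ∅∪∅=∅
  n20('ddbad'): parent n19 fail=3; on 'd' 3→21→0 → fail=1;  out {5}∪∅={5}
  n13('ccbccb'): parent n12 fail=9; on 'b' 9 → fail=10;  out {2}∪{7}={2,7}

Run:
[0] read 'c'  n0⇒n8
[1] read 'c'  n8⇒n9
[2] read 'd'  n9⇒n1 ·f
[3] read 'd'  n1⇒n17
[4] read 'b'  n17⇒n18
[5] read 'a'  n18⇒n19  → match P0@[3:5]
[6] read 'd'  n19⇒n20  → match P5@[2:6]
[7] read 'd'  n20⇒n17 ·f
[8] read 'b'  n17⇒n18
[9] read 'a'  n18⇒n19  → match P0@[7:9]
[10] read 'd'  n19⇒n20  → match P5@[6:10]
[11] read 'c'  n20⇒n4 ·f
[12] read 'c'  n4⇒n5
[13] read 'a'  n5⇒n6
[14] read 'c'  n6⇒n7  → match P1@[10:14],P6@[13:14]
[15] read 'a'  n7⇒n21 ·f
[16] read 'c'  n21⇒n22  → match P6@[15:16]
[17] read 'b'  n22⇒n23 ·f  → match P7@[16:17]
[18] read 'b'  n23⇒n14 ·f
[19] read 'd'  n14⇒n15  → match P3@[18:19]
[20] read 'a'  n15⇒n16 ·f  → match P4@[19:20]
[21] read 'd'  n16⇒n1 ·f
[22] read 'd'  n1⇒n17
[23] read 'b'  n17⇒n18
[24] read 'a'  n18⇒n19  → match P0@[22:24]
[25] read 'd'  n19⇒n20  → match P5@[21:25]
[26] read 'a'  n20⇒n16 ·f  → match P4@[25:26]
[27] read 'c'  n16⇒n22 ·f  → match P6@[26:27]
[28] read 'd'  n22⇒n1 ·f
[29] read 'b'  n1⇒n2
[30] read 'd'  n2⇒n15 ·f  → match P3@[29:30]
[31] read 'd'  n15⇒n17 ·f
[32] read 'b'  n17⇒n18
[33] read 'a'  n18⇒n19  → match P0@[31:33]
[34] read 'd'  n19⇒n20  → match P5@[30:34]
[35] read 'b'  n20⇒n2 ·f
[36] read 'c'  n2⇒n8 ·f
[37] read 'd'  n8⇒n1 ·f
[38] read 'd'  n1⇒n17
[39] read 'b'  n17⇒n18
[40] read 'a'  n18⇒n19  → match P0@[38:40]
[41] read 'd'  n19⇒n20  → match P5@[37:41]
[42] read 'c'  n20⇒n4 ·f
[43] read 'c'  n4⇒n5
[44] read 'b'  n5⇒n10 ·f  → match P7@[43:44]
[45] read 'c'  n10⇒n11
[46] read 'c'  n11⇒n12
[47] read 'b'  n12⇒n13  → match P2@[42:47],P7@[46:47]
[48] read 'b'  n13⇒n14 ·f
[49] read 'b'  n14⇒n14 ·f
[50] read 'd'  n14⇒n15  → match P3@[49:50]
[51] read 'd'  n15⇒n17 ·f
[52] read 'a'  n17⇒n16 ·f  → match P4@[51:52]
[53] read 'c'  n16⇒n22 ·f  → match P6@[52:53]
[54] read 'd'  n22⇒n1 ·f
[55] read 'a'  n1⇒n16  → match P4@[54:55]
[56] read 'b'  n16⇒n14 ·f
[57] read 'c'  n14⇒n8 ·f
[58] read 'd'  n8⇒n1 ·f
[59] read 'd'  n1⇒n17
[60] read 'b'  n17⇒n18
[61] read 'a'  n18⇒n19  → match P0@[59:61]
[62] read 'd'  n19⇒n20  → match P5@[58:62]
[63] read 'a'  n20⇒n16 ·f  → match P4@[62:63]
[64] read 'b'  n16⇒n14 ·f
[65] read 'c'  n14⇒n8 ·f
[66] read 'c'  n8⇒n9
[67] read 'b'  n9⇒n10  → match P7@[66:67]
[68] read 'd'  n10⇒n15 ·f  → match P3@[67:68]
[69] read 'c'  n15⇒n4 ·f
[70] read 'c'  n4⇒n5
[71] read 'b'  n5⇒n10 ·f  → match P7@[70:71]
[72] read 'c'  n10⇒n11
[73] read 'c'  n11⇒n12
[74] read 'b'  n12⇒n13  → match P2@[69:74],P7@[73:74]

Result: [[5,0],[6,5],[9,0],[10,5],[14,1],[14,6],[16,6],[17,7],[19,3],[20,4],[24,0],[25,5],[26,4],[27,6],[30,3],[33,0],[34,5],[40,0],[41,5],[44,7],[47,2],[47,7],[50,3],[52,4],[53,6],[55,4],[61,0],[62,5],[63,4],[67,7],[68,3],[71,7],[74,2],[74,7]]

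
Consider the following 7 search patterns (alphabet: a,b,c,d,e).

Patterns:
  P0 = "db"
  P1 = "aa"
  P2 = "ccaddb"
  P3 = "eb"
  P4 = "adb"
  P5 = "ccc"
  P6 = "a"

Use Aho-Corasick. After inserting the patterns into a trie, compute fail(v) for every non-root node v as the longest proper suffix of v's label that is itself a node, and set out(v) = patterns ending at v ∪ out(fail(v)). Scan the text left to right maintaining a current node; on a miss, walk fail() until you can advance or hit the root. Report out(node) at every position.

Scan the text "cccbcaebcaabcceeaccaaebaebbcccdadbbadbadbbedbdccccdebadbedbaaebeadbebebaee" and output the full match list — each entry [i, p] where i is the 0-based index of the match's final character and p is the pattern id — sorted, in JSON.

Build automaton:
Trie nodes:
  0='ε' goto a→3 c→5 d→1 e→11
  1='d' goto b→2
  2='db' goto ·  [P0 ends]
  3='a' goto a→4 d→13  [P6 ends]
  4='aa' goto ·  [P1 ends]
  5='c' goto c→6
  6='cc' goto a→7 c→15
  7='cca' goto d→8
  8='ccad' goto d→9
  9='ccadd' goto b→10
  10='ccaddb' goto ·  [P2 ends]
  11='e' goto b→12
  12='eb' goto ·  [P3 ends]
  13='ad' goto b→14
  14='adb' goto ·  [P4 ends]
  15='ccc' goto ·  [P5 ends]

BFS fail/out derivation:
  n1('d'): parent n0 fail=0; on 'd' 0 → fail=0;  out ∅∪∅=∅
  n3('a'): parent n0 fail=0; on 'a' 0 → fail=0;  out {6}∪∅={6}
  n5('c'): parent n0 fail=0; on 'c' 0 → fail=0;  out ∅∪∅=∅
  n11('e'): parent n0 fail=0; on 'e' 0 → fail=0;  out ∅∪∅=∅
  n2('db'): parent n1 fail=0; on 'b' 0 → fail=0;  out {0}∪∅={0}
  n4('aa'): parent n3 fail=0; on 'a' 0 → fail=3;  out {1}∪{6}={1,6}
  n6('cc'): parent n5 fail=0; on 'c' 0 → fail=5;  out ∅∪∅=∅
  n12('eb'): parent n11 fail=0; on 'b' 0 → fail=0;  out {3}∪∅={3}
  n13('ad'): parent n3 fail=0; on 'd' 0 → fail=1;  out ∅∪∅=∅
  n7('cca'): parent n6 fail=5; on 'a' 5→0 → fail=3;  out ∅∪{6}={6}
  n14('adb'): parent n13 fail=1; on 'b' 1 → fail=2;  out {4}∪{0}={0,4}
  n15('ccc'): parent n6 fail=5; on 'c' 5 → fail=6;  out {5}∪∅={5}
  n8('ccad'): parent n7 fail=3; on 'd' 3 → fail=13;  out ∅∪∅=∅
  n9('ccadd'): parent n8 fail=13; on 'd' 13→1→0 → fail=1;  out ∅∪∅=∅
  n10('ccaddb'): parent n9 fail=1; on 'b' 1 → fail=2;  out {2}∪{0}={0,2}

Run:
pos 0 'c': at 5
pos 1 'c': at 6
pos 2 'c': at 15  → match P5@[0:2]
pos 3 'b': at 0 ·f
pos 4 'c': at 5
pos 5 'a': at 3 ·f  → match P6@[5:5]
pos 6 'e': at 11 ·f
pos 7 'b': at 12  → match P3@[6:7]
pos 8 'c': at 5 ·f
pos 9 'a': at 3 ·f  → match P6@[9:9]
pos 10 'a': at 4  → match P1@[9:10],P6@[10:10]
pos 11 'b': at 0 ·f
pos 12 'c': at 5
pos 13 'c': at 6
pos 14 'e': at 11 ·f
pos 15 'e': at 11 ·f
pos 16 'a': at 3 ·f  → match P6@[16:16]
pos 17 'c': at 5 ·f
pos 18 'c': at 6
pos 19 'a': at 7  → match P6@[19:19]
pos 20 'a': at 4 ·f  → match P1@[19:20],P6@[20:20]
pos 21 'e': at 11 ·f
pos 22 'b': at 12  → match P3@[21:22]
pos 23 'a': at 3 ·f  → match P6@[23:23]
pos 24 'e': at 11 ·f
pos 25 'b': at 12  → match P3@[24:25]
pos 26 'b': at 0 ·f
pos 27 'c': at 5
pos 28 'c': at 6
pos 29 'c': at 15  → match P5@[27:29]
pos 30 'd': at 1 ·f
pos 31 'a': at 3 ·f  → match P6@[31:31]
pos 32 'd': at 13
pos 33 'b': at 14  → match P0@[32:33],P4@[31:33]
pos 34 'b': at 0 ·f
pos 35 'a': at 3  → match P6@[35:35]
pos 36 'd': at 13
pos 37 'b': at 14  → match P0@[36:37],P4@[35:37]
pos 38 'a': at 3 ·f  → match P6@[38:38]
pos 39 'd': at 13
pos 40 'b': at 14  → match P0@[39:40],P4@[38:40]
pos 41 'b': at 0 ·f
pos 42 'e': at 11
pos 43 'd': at 1 ·f
pos 44 'b': at 2  → match P0@[43:44]
pos 45 'd': at 1 ·f
pos 46 'c': at 5 ·f
pos 47 'c': at 6
pos 48 'c': at 15  → match P5@[46:48]
pos 49 'c': at 15 ·f  → match P5@[47:49]
pos 50 'd': at 1 ·f
pos 51 'e': at 11 ·f
pos 52 'b': at 12  → match P3@[51:52]
pos 53 'a': at 3 ·f  → match P6@[53:53]
pos 54 'd': at 13
pos 55 'b': at 14  → match P0@[54:55],P4@[53:55]
pos 56 'e': at 11 ·f
pos 57 'd': at 1 ·f
pos 58 'b': at 2  → match P0@[57:58]
pos 59 'a': at 3 ·f  → match P6@[59:59]
pos 60 'a': at 4  → match P1@[59:60],P6@[60:60]
pos 61 'e': at 11 ·f
pos 62 'b': at 12  → match P3@[61:62]
pos 63 'e': at 11 ·f
pos 64 'a': at 3 ·f  → match P6@[64:64]
pos 65 'd': at 13
pos 66 'b': at 14  → match P0@[65:66],P4@[64:66]
pos 67 'e': at 11 ·f
pos 68 'b': at 12  → match P3@[67:68]
pos 69 'e': at 11 ·f
pos 70 'b': at 12  → match P3@[69:70]
pos 71 'a': at 3 ·f  → match P6@[71:71]
pos 72 'e': at 11 ·f
pos 73 'e': at 11 ·f

Matches: [[2,5],[5,6],[7,3],[9,6],[10,1],[10,6],[16,6],[19,6],[20,1],[20,6],[22,3],[23,6],[25,3],[29,5],[31,6],[33,0],[33,4],[35,6],[37,0],[37,4],[38,6],[40,0],[40,4],[44,0],[48,5],[49,5],[52,3],[53,6],[55,0],[55,4],[58,0],[59,6],[60,1],[60,6],[62,3],[64,6],[66,0],[66,4],[68,3],[70,3],[71,6]]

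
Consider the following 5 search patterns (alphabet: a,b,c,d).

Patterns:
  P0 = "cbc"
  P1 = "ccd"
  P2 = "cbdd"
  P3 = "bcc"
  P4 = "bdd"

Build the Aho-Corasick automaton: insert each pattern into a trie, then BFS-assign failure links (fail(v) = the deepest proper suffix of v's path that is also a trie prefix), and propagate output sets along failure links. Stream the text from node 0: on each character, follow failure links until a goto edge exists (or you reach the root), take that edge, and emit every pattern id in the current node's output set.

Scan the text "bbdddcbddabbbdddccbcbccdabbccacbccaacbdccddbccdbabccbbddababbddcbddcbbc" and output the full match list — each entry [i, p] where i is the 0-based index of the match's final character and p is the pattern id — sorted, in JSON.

Build automaton:
Trie nodes:
  0='ε' goto b→8 c→1
  1='c' goto b→2 c→4
  2='cb' goto c→3 d→6
  3='cbc' goto ·  ←P0
  4='cc' goto d→5
  5='ccd' goto ·  ←P1
  6='cbd' goto d→7
  7='cbdd' goto ·  ←P2
  8='b' goto c→9 d→11
  9='bc' goto c→10
  10='bcc' goto ·  ←P3
  11='bd' goto d→12
  12='bdd' goto ·  ←P4

BFS fail/out derivation:
  n1('c'): parent n0 fail=0; on 'c' 0 → fail=0;  out ∅∪∅=∅
  n8('b'): parent n0 fail=0; on 'b' 0 → fail=0;  out ∅∪∅=∅
  n2('cb'): parent n1 fail=0; on 'b' 0 → fail=8;  out ∅∪∅=∅
  n4('cc'): parent n1 fail=0; on 'c' 0 → fail=1;  out ∅∪∅=∅
  n9('bc'): parent n8 fail=0; on 'c' 0 → fail=1;  out ∅∪∅=∅
  n11('bd'): parent n8 fail=0; on 'd' 0 → fail=0;  out ∅∪∅=∅
  n3('cbc'): parent n2 fail=8; on 'c' 8 → fail=9;  out {0}∪∅={0}
  n5('ccd'): parent n4 fail=1; on 'd' 1→0 → fail=0;  out {1}∪∅={1}
  n6('cbd'): parent n2 fail=8; on 'd' 8 → fail=11;  out ∅∪∅=∅
  n10('bcc'): parent n9 fail=1; on 'c' 1 → fail=4;  out {3}∪∅={3}
  n12('bdd'): parent n11 fail=0; on 'd' 0 → fail=0;  out {4}∪∅={4}
  n7('cbdd'): parent n6 fail=11; on 'd' 11 → fail=12;  out {2}∪{4}={2,4}

Scan:
pos 0 'b': at 8
pos 1 'b': at 8 (fail-walked)
pos 2 'd': at 11
pos 3 'd': at 12  ** P4@[1:3]
pos 4 'd': at 0 (fail-walked)
pos 5 'c': at 1
pos 6 'b': at 2
pos 7 'd': at 6
pos 8 'd': at 7  ** P2@[5:8],P4@[6:8]
pos 9 'a': at 0 (fail-walked)
pos 10 'b': at 8
pos 11 'b': at 8 (fail-walked)
pos 12 'b': at 8 (fail-walked)
pos 13 'd': at 11
pos 14 'd': at 12  ** P4@[12:14]
pos 15 'd': at 0 (fail-walked)
pos 16 'c': at 1
pos 17 'c': at 4
pos 18 'b': at 2 (fail-walked)
pos 19 'c': at 3  ** P0@[17:19]
pos 20 'b': at 2 (fail-walked)
pos 21 'c': at 3  ** P0@[19:21]
pos 22 'c': at 10 (fail-walked)  ** P3@[20:22]
pos 23 'd': at 5 (fail-walked)  ** P1@[21:23]
pos 24 'a': at 0 (fail-walked)
pos 25 'b': at 8
pos 26 'b': at 8 (fail-walked)
pos 27 'c': at 9
pos 28 'c': at 10  ** P3@[26:28]
pos 29 'a': at 0 (fail-walked)
pos 30 'c': at 1
pos 31 'b': at 2
pos 32 'c': at 3  ** P0@[30:32]
pos 33 'c': at 10 (fail-walked)  ** P3@[31:33]
pos 34 'a': at 0 (fail-walked)
pos 35 'a': at 0
pos 36 'c': at 1
pos 37 'b': at 2
pos 38 'd': at 6
pos 39 'c': at 1 (fail-walked)
pos 40 'c': at 4
pos 41 'd': at 5  ** P1@[39:41]
pos 42 'd': at 0 (fail-walked)
pos 43 'b': at 8
pos 44 'c': at 9
pos 45 'c': at 10  ** P3@[43:45]
pos 46 'd': at 5 (fail-walked)  ** P1@[44:46]
pos 47 'b': at 8 (fail-walked)
pos 48 'a': at 0 (fail-walked)
pos 49 'b': at 8
pos 50 'c': at 9
pos 51 'c': at 10  ** P3@[49:51]
pos 52 'b': at 2 (fail-walked)
pos 53 'b': at 8 (fail-walked)
pos 54 'd': at 11
pos 55 'd': at 12  ** P4@[53:55]
pos 56 'a': at 0 (fail-walked)
pos 57 'b': at 8
pos 58 'a': at 0 (fail-walked)
pos 59 'b': at 8
pos 60 'b': at 8 (fail-walked)
pos 61 'd': at 11
pos 62 'd': at 12  ** P4@[60:62]
pos 63 'c': at 1 (fail-walked)
pos 64 'b': at 2
pos 65 'd': at 6
pos 66 'd': at 7  ** P2@[63:66],P4@[64:66]
pos 67 'c': at 1 (fail-walked)
pos 68 'b': at 2
pos 69 'b': at 8 (fail-walked)
pos 70 'c': at 9

Result: [[3,4],[8,2],[8,4],[14,4],[19,0],[21,0],[22,3],[23,1],[28,3],[32,0],[33,3],[41,1],[45,3],[46,1],[51,3],[55,4],[62,4],[66,2],[66,4]]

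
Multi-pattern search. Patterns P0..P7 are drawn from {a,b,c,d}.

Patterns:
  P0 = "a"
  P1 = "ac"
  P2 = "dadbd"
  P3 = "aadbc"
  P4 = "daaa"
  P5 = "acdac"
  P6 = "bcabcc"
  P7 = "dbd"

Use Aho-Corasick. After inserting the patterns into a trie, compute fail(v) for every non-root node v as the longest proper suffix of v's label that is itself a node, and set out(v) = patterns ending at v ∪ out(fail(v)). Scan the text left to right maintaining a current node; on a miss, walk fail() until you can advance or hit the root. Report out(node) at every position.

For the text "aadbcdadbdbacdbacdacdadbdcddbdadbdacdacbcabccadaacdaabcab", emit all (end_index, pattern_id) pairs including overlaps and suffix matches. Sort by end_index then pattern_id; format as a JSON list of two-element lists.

Construct AC machine:
Trie (insert patterns):
  0='ε' goto a→1 b→17 d→3
  1='a' goto a→8 c→2  [P0 ends]
  2='ac' goto d→14  [P1 ends]
  3='d' goto a→4 b→23
  4='da' goto a→12 d→5
  5='dad' goto b→6
  6='dadb' goto d→7
  7='dadbd' goto ·  [P2 ends]
  8='aa' goto d→9
  9='aad' goto b→10
  10='aadb' goto c→11
  11='aadbc' goto ·  [P3 ends]
  12='daa' goto a→13
  13='daaa' goto ·  [P4 ends]
  14='acd' goto a→15
  15='acda' goto c→16
  16='acdac' goto ·  [P5 ends]
  17='b' goto c→18
  18='bc' goto a→19
  19='bca' goto b→20
  20='bcab' goto c→21
  21='bcabc' goto c→22
  22='bcabcc' goto ·  [P6 ends]
  23='db' goto d→24
  24='dbd' goto ·  [P7 ends]

BFS fail/out derivation:
  fail(1) 'a': from fail(0)=0 chase 'a': 0 ⇒ 0;  out={0}∪out(0)={0}
  fail(3) 'd': from fail(0)=0 chase 'd': 0 ⇒ 0;  out=∅∪out(0)=∅
  fail(17) 'b': from fail(0)=0 chase 'b': 0 ⇒ 0;  out=∅∪out(0)=∅
  fail(2) 'ac': from fail(1)=0 chase 'c': 0 ⇒ 0;  out={1}∪out(0)={1}
  fail(4) 'da': from fail(3)=0 chase 'a': 0 ⇒ 1;  out=∅∪out(1)={0}
  fail(8) 'aa': from fail(1)=0 chase 'a': 0 ⇒ 1;  out=∅∪out(1)={0}
  fail(18) 'bc': from fail(17)=0 chase 'c': 0 ⇒ 0;  out=∅∪out(0)=∅
  fail(23) 'db': from fail(3)=0 chase 'b': 0 ⇒ 17;  out=∅∪out(17)=∅
  fail(5) 'dad': from fail(4)=1 chase 'd': 1→0 ⇒ 3;  out=∅∪out(3)=∅
  fail(9) 'aad': from fail(8)=1 chase 'd': 1→0 ⇒ 3;  out=∅∪out(3)=∅
  fail(12) 'daa': from fail(4)=1 chase 'a': 1 ⇒ 8;  out=∅∪out(8)={0}
  fail(14) 'acd': from fail(2)=0 chase 'd': 0 ⇒ 3;  out=∅∪out(3)=∅
  fail(19) 'bca': from fail(18)=0 chase 'a': 0 ⇒ 1;  out=∅∪out(1)={0}
  fail(24) 'dbd': from fail(23)=17 chase 'd': 17→0 ⇒ 3;  out={7}∪out(3)={7}
  fail(6) 'dadb': from fail(5)=3 chase 'b': 3 ⇒ 23;  out=∅∪out(23)=∅
  fail(10) 'aadb': from fail(9)=3 chase 'b': 3 ⇒ 23;  out=∅∪out(23)=∅
  fail(13) 'daaa': from fail(12)=8 chase 'a': 8→1 ⇒ 8;  out={4}∪out(8)={0,4}
  fail(15) 'acda': from fail(14)=3 chase 'a': 3 ⇒ 4;  out=∅∪out(4)={0}
  fail(20) 'bcab': from fail(19)=1 chase 'b': 1→0 ⇒ 17;  out=∅∪out(17)=∅
  fail(7) 'dadbd': from fail(6)=23 chase 'd': 23 ⇒ 24;  out={2}∪out(24)={2,7}
  fail(11) 'aadbc': from fail(10)=23 chase 'c': 23→17 ⇒ 18;  out={3}∪out(18)={3}
  fail(16) 'acdac': from fail(15)=4 chase 'c': 4→1 ⇒ 2;  out={5}∪out(2)={1,5}
  fail(21) 'bcabc': from fail(20)=17 chase 'c': 17 ⇒ 18;  out=∅∪out(18)=∅
  fail(22) 'bcabcc': from fail(21)=18 chase 'c': 18→0 ⇒ 0;  out={6}∪out(0)={6}

Text stream:
i=0 'a': node 0→1  → match P0@[0:0]
i=1 'a': node 1→8  → match P0@[1:1]
i=2 'd': node 8→9
i=3 'b': node 9→10
i=4 'c': node 10→11  → match P3@[0:4]
i=5 'd': node 11→3 ·f
i=6 'a': node 3→4  → match P0@[6:6]
i=7 'd': node 4→5
i=8 'b': node 5→6
i=9 'd': node 6→7  → match P2@[5:9],P7@[7:9]
i=10 'b': node 7→23 ·f
i=11 'a': node 23→1 ·f  → match P0@[11:11]
i=12 'c': node 1→2  → match P1@[11:12]
i=13 'd': node 2→14
i=14 'b': node 14→23 ·f
i=15 'a': node 23→1 ·f  → match P0@[15:15]
i=16 'c': node 1→2  → match P1@[15:16]
i=17 'd': node 2→14
i=18 'a': node 14→15  → match P0@[18:18]
i=19 'c': node 15→16  → match P1@[18:19],P5@[15:19]
i=20 'd': node 16→14 ·f
i=21 'a': node 14→15  → match P0@[21:21]
i=22 'd': node 15→5 ·f
i=23 'b': node 5→6
i=24 'd': node 6→7  → match P2@[20:24],P7@[22:24]
i=25 'c': node 7→0 ·f
i=26 'd': node 0→3
i=27 'd': node 3→3 ·f
i=28 'b': node 3→23
i=29 'd': node 23→24  → match P7@[27:29]
i=30 'a': node 24→4 ·f  → match P0@[30:30]
i=31 'd': node 4→5
i=32 'b': node 5→6
i=33 'd': node 6→7  → match P2@[29:33],P7@[31:33]
i=34 'a': node 7→4 ·f  → match P0@[34:34]
i=35 'c': node 4→2 ·f  → match P1@[34:35]
i=36 'd': node 2→14
i=37 'a': node 14→15  → match P0@[37:37]
i=38 'c': node 15→16  → match P1@[37:38],P5@[34:38]
i=39 'b': node 16→17 ·f
i=40 'c': node 17→18
i=41 'a': node 18→19  → match P0@[41:41]
i=42 'b': node 19→20
i=43 'c': node 20→21
i=44 'c': node 21→22  → match P6@[39:44]
i=45 'a': node 22→1 ·f  → match P0@[45:45]
i=46 'd': node 1→3 ·f
i=47 'a': node 3→4  → match P0@[47:47]
i=48 'a': node 4→12  → match P0@[48:48]
i=49 'c': node 12→2 ·f  → match P1@[48:49]
i=50 'd': node 2→14
i=51 'a': node 14→15  → match P0@[51:51]
i=52 'a': node 15→12 ·f  → match P0@[52:52]
i=53 'b': node 12→17 ·f
i=54 'c': node 17→18
i=55 'a': node 18→19  → match P0@[55:55]
i=56 'b': node 19→20

Result: [[0,0],[1,0],[4,3],[6,0],[9,2],[9,7],[11,0],[12,1],[15,0],[16,1],[18,0],[19,1],[19,5],[21,0],[24,2],[24,7],[29,7],[30,0],[33,2],[33,7],[34,0],[35,1],[37,0],[38,1],[38,5],[41,0],[44,6],[45,0],[47,0],[48,0],[49,1],[51,0],[52,0],[55,0]]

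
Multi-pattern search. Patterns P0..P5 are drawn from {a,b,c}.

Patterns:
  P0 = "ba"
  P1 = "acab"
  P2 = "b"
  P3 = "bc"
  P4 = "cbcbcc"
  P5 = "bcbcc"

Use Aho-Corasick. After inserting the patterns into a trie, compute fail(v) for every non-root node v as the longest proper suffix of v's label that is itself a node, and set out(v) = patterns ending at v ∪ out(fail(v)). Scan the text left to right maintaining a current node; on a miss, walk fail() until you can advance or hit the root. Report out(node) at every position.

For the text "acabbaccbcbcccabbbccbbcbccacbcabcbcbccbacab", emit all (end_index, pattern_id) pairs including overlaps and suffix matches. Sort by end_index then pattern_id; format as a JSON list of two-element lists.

Build:
Trie nodes:
  0='ε' goto a→3 b→1 c→8
  1='b' goto a→2 c→7  [P2 ends]
  2='ba' goto ·  [P0 ends]
  3='a' goto c→4
  4='ac' goto a→5
  5='aca' goto b→6
  6='acab' goto ·  [P1 ends]
  7='bc' goto b→14  [P3 ends]
  8='c' goto b→9
  9='cb' goto c→10
  10='cbc' goto b→11
  11='cbcb' goto c→12
  12='cbcbc' goto c→13
  13='cbcbcc' goto ·  [P4 ends]
  14='bcb' goto c→15
  15='bcbc' goto c→16
  16='bcbcc' goto ·  [P5 ends]

BFS fail/out derivation:
  n1('b'): parent n0 fail=0; on 'b' 0 → fail=0;  out {2}∪∅={2}
  n3('a'): parent n0 fail=0; on 'a' 0 → fail=0;  out ∅∪∅=∅
  n8('c'): parent n0 fail=0; on 'c' 0 → fail=0;  out ∅∪∅=∅
  n2('ba'): parent n1 fail=0; on 'a' 0 → fail=3;  out {0}∪∅={0}
  n4('ac'): parent n3 fail=0; on 'c' 0 → fail=8;  out ∅∪∅=∅
  n7('bc'): parent n1 fail=0; on 'c' 0 → fail=8;  out {3}∪∅={3}
  n9('cb'): parent n8 fail=0; on 'b' 0 → fail=1;  out ∅∪{2}={2}
  n5('aca'): parent n4 fail=8; on 'a' 8→0 → fail=3;  out ∅∪∅=∅
  n10('cbc'): parent n9 fail=1; on 'c' 1 → fail=7;  out ∅∪{3}={3}
  n14('bcb'): parent n7 fail=8; on 'b' 8 → fail=9;  out ∅∪{2}={2}
  n6('acab'): parent n5 fail=3; on 'b' 3→0 → fail=1;  out {1}∪{2}={1,2}
  n11('cbcb'): parent n10 fail=7; on 'b' 7 → fail=14;  out ∅∪{2}={2}
  n15('bcbc'): parent n14 fail=9; on 'c' 9 → fail=10;  out ∅∪{3}={3}
  n12('cbcbc'): parent n11 fail=14; on 'c' 14 → fail=15;  out ∅∪{3}={3}
  n16('bcbcc'): parent n15 fail=10; on 'c' 10→7→8→0 → fail=8;  out {5}∪∅={5}
  n13('cbcbcc'): parent n12 fail=15; on 'c' 15 → fail=16;  out {4}∪{5}={4,5}

Text stream:
i=0 'a': node 0→3
i=1 'c': node 3→4
i=2 'a': node 4→5
i=3 'b': node 5→6  ** P1@[0:3],P2@[3:3]
i=4 'b': node 6→1 (fail-walked)  ** P2@[4:4]
i=5 'a': node 1→2  ** P0@[4:5]
i=6 'c': node 2→4 (fail-walked)
i=7 'c': node 4→8 (fail-walked)
i=8 'b': node 8→9  ** P2@[8:8]
i=9 'c': node 9→10  ** P3@[8:9]
i=10 'b': node 10→11  ** P2@[10:10]
i=11 'c': node 11→12  ** P3@[10:11]
i=12 'c': node 12→13  ** P4@[7:12],P5@[8:12]
i=13 'c': node 13→8 (fail-walked)
i=14 'a': node 8→3 (fail-walked)
i=15 'b': node 3→1 (fail-walked)  ** P2@[15:15]
i=16 'b': node 1→1 (fail-walked)  ** P2@[16:16]
i=17 'b': node 1→1 (fail-walked)  ** P2@[17:17]
i=18 'c': node 1→7  ** P3@[17:18]
i=19 'c': node 7→8 (fail-walked)
i=20 'b': node 8→9  ** P2@[20:20]
i=21 'b': node 9→1 (fail-walked)  ** P2@[21:21]
i=22 'c': node 1→7  ** P3@[21:22]
i=23 'b': node 7→14  ** P2@[23:23]
i=24 'c': node 14→15  ** P3@[23:24]
i=25 'c': node 15→16  ** P5@[21:25]
i=26 'a': node 16→3 (fail-walked)
i=27 'c': node 3→4
i=28 'b': node 4→9 (fail-walked)  ** P2@[28:28]
i=29 'c': node 9→10  ** P3@[28:29]
i=30 'a': node 10→3 (fail-walked)
i=31 'b': node 3→1 (fail-walked)  ** P2@[31:31]
i=32 'c': node 1→7  ** P3@[31:32]
i=33 'b': node 7→14  ** P2@[33:33]
i=34 'c': node 14→15  ** P3@[33:34]
i=35 'b': node 15→11 (fail-walked)  ** P2@[35:35]
i=36 'c': node 11→12  ** P3@[35:36]
i=37 'c': node 12→13  ** P4@[32:37],P5@[33:37]
i=38 'b': node 13→9 (fail-walked)  ** P2@[38:38]
i=39 'a': node 9→2 (fail-walked)  ** P0@[38:39]
i=40 'c': node 2→4 (fail-walked)
i=41 'a': node 4→5
i=42 'b': node 5→6  ** P1@[39:42],P2@[42:42]

All matches (sorted): [[3,1],[3,2],[4,2],[5,0],[8,2],[9,3],[10,2],[11,3],[12,4],[12,5],[15,2],[16,2],[17,2],[18,3],[20,2],[21,2],[22,3],[23,2],[24,3],[25,5],[28,2],[29,3],[31,2],[32,3],[33,2],[34,3],[35,2],[36,3],[37,4],[37,5],[38,2],[39,0],[42,1],[42,2]]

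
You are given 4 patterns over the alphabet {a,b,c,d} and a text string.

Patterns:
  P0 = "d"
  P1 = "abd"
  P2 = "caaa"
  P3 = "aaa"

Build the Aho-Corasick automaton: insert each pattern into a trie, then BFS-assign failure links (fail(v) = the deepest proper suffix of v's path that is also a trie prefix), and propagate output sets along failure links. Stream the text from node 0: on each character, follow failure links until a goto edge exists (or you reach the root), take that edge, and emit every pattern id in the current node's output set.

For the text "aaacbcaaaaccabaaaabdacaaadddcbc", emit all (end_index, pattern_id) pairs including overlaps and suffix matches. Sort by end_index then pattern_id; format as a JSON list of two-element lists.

Build:
Trie nodes:
  n0 'ε': a→2 c→5 d→1
  n1 'd': ·  ←P0
  n2 'a': a→9 b→3
  n3 'ab': d→4
  n4 'abd': ·  ←P1
  n5 'c': a→6
  n6 'ca': a→7
  n7 'caa': a→8
  n8 'caaa': ·  ←P2
  n9 'aa': a→10
  n10 'aaa': ·  ←P3

Failure links (BFS by depth):
  n1('d'): parent n0 fail=0; on 'd' 0 → fail=0;  out {0}∪∅={0}
  n2('a'): parent n0 fail=0; on 'a' 0 → fail=0;  out ∅∪∅=∅
  n5('c'): parent n0 fail=0; on 'c' 0 → fail=0;  out ∅∪∅=∅
  n3('ab'): parent n2 fail=0; on 'b' 0 → fail=0;  out ∅∪∅=∅
  n6('ca'): parent n5 fail=0; on 'a' 0 → fail=2;  out ∅∪∅=∅
  n9('aa'): parent n2 fail=0; on 'a' 0 → fail=2;  out ∅∪∅=∅
  n4('abd'): parent n3 fail=0; on 'd' 0 → fail=1;  out {1}∪{0}={0,1}
  n7('caa'): parent n6 fail=2; on 'a' 2 → fail=9;  out ∅∪∅=∅
  n10('aaa'): parent n9 fail=2; on 'a' 2 → fail=9;  out {3}∪∅={3}
  n8('caaa'): parent n7 fail=9; on 'a' 9 → fail=10;  out {2}∪{3}={2,3}

Run:
[0] read 'a'  n0⇒n2
[1] read 'a'  n2⇒n9
[2] read 'a'  n9⇒n10  emit P3@[0:2]
[3] read 'c'  n10⇒n5 (via fail)
[4] read 'b'  n5⇒n0 (via fail)
[5] read 'c'  n0⇒n5
[6] read 'a'  n5⇒n6
[7] read 'a'  n6⇒n7
[8] read 'a'  n7⇒n8  emit P2@[5:8],P3@[6:8]
[9] read 'a'  n8⇒n10 (via fail)  emit P3@[7:9]
[10] read 'c'  n10⇒n5 (via fail)
[11] read 'c'  n5⇒n5 (via fail)
[12] read 'a'  n5⇒n6
[13] read 'b'  n6⇒n3 (via fail)
[14] read 'a'  n3⇒n2 (via fail)
[15] read 'a'  n2⇒n9
[16] read 'a'  n9⇒n10  emit P3@[14:16]
[17] read 'a'  n10⇒n10 (via fail)  emit P3@[15:17]
[18] read 'b'  n10⇒n3 (via fail)
[19] read 'd'  n3⇒n4  emit P0@[19:19],P1@[17:19]
[20] read 'a'  n4⇒n2 (via fail)
[21] read 'c'  n2⇒n5 (via fail)
[22] read 'a'  n5⇒n6
[23] read 'a'  n6⇒n7
[24] read 'a'  n7⇒n8  emit P2@[21:24],P3@[22:24]
[25] read 'd'  n8⇒n1 (via fail)  emit P0@[25:25]
[26] read 'd'  n1⇒n1 (via fail)  emit P0@[26:26]
[27] read 'd'  n1⇒n1 (via fail)  emit P0@[27:27]
[28] read 'c'  n1⇒n5 (via fail)
[29] read 'b'  n5⇒n0 (via fail)
[30] read 'c'  n0⇒n5

Matches: [[2,3],[8,2],[8,3],[9,3],[16,3],[17,3],[19,0],[19,1],[24,2],[24,3],[25,0],[26,0],[27,0]]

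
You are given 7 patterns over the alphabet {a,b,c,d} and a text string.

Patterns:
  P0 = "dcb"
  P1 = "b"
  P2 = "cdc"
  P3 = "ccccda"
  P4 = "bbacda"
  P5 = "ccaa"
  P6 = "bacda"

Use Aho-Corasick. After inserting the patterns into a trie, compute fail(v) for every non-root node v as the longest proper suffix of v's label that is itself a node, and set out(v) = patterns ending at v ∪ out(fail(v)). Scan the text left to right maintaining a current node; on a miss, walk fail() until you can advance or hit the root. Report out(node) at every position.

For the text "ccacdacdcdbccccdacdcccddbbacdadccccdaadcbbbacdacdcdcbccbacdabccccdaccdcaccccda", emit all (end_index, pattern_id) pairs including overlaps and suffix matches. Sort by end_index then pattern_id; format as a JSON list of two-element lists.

Build:
Trie nodes:
  0='ε' goto b→4 c→5 d→1
  1='d' goto c→2
  2='dc' goto b→3
  3='dcb' goto ·  ←P0
  4='b' goto a→20 b→13  ←P1
  5='c' goto c→8 d→6
  6='cd' goto c→7
  7='cdc' goto ·  ←P2
  8='cc' goto a→18 c→9
  9='ccc' goto c→10
  10='cccc' goto d→11
  11='ccccd' goto a→12
  12='ccccda' goto ·  ←P3
  13='bb' goto a→14
  14='bba' goto c→15
  15='bbac' goto d→16
  16='bbacd' goto a→17
  17='bbacda' goto ·  ←P4
  18='cca' goto a→19
  19='ccaa' goto ·  ←P5
  20='ba' goto c→21
  21='bac' goto d→22
  22='bacd' goto a→23
  23='bacda' goto ·  ←P6

BFS fail/out derivation:
  fail(1) 'd': from fail(0)=0 chase 'd': 0 ⇒ 0;  out=∅∪out(0)=∅
  fail(4) 'b': from fail(0)=0 chase 'b': 0 ⇒ 0;  out={1}∪out(0)={1}
  fail(5) 'c': from fail(0)=0 chase 'c': 0 ⇒ 0;  out=∅∪out(0)=∅
  fail(2) 'dc': from fail(1)=0 chase 'c': 0 ⇒ 5;  out=∅∪out(5)=∅
  fail(6) 'cd': from fail(5)=0 chase 'd': 0 ⇒ 1;  out=∅∪out(1)=∅
  fail(8) 'cc': from fail(5)=0 chase 'c': 0 ⇒ 5;  out=∅∪out(5)=∅
  fail(13) 'bb': from fail(4)=0 chase 'b': 0 ⇒ 4;  out=∅∪out(4)={1}
  fail(20) 'ba': from fail(4)=0 chase 'a': 0 ⇒ 0;  out=∅∪out(0)=∅
  fail(3) 'dcb': from fail(2)=5 chase 'b': 5→0 ⇒ 4;  out={0}∪out(4)={0,1}
  fail(7) 'cdc': from fail(6)=1 chase 'c': 1 ⇒ 2;  out={2}∪out(2)={2}
  fail(9) 'ccc': from fail(8)=5 chase 'c': 5 ⇒ 8;  out=∅∪out(8)=∅
  fail(14) 'bba': from fail(13)=4 chase 'a': 4 ⇒ 20;  out=∅∪out(20)=∅
  fail(18) 'cca': from fail(8)=5 chase 'a': 5→0 ⇒ 0;  out=∅∪out(0)=∅
  fail(21) 'bac': from fail(20)=0 chase 'c': 0 ⇒ 5;  out=∅∪out(5)=∅
  fail(10) 'cccc': from fail(9)=8 chase 'c': 8 ⇒ 9;  out=∅∪out(9)=∅
  fail(15) 'bbac': from fail(14)=20 chase 'c': 20 ⇒ 21;  out=∅∪out(21)=∅
  fail(19) 'ccaa': from fail(18)=0 chase 'a': 0 ⇒ 0;  out={5}∪out(0)={5}
  fail(22) 'bacd': from fail(21)=5 chase 'd': 5 ⇒ 6;  out=∅∪out(6)=∅
  fail(11) 'ccccd': from fail(10)=9 chase 'd': 9→8→5 ⇒ 6;  out=∅∪out(6)=∅
  fail(16) 'bbacd': from fail(15)=21 chase 'd': 21 ⇒ 22;  out=∅∪out(22)=∅
  fail(23) 'bacda': from fail(22)=6 chase 'a': 6→1→0 ⇒ 0;  out={6}∪out(0)={6}
  fail(12) 'ccccda': from fail(11)=6 chase 'a': 6→1→0 ⇒ 0;  out={3}∪out(0)={3}
  fail(17) 'bbacda': from fail(16)=22 chase 'a': 22 ⇒ 23;  out={4}∪out(23)={4,6}

Run:
[0] read 'c'  n0⇒n5
[1] read 'c'  n5⇒n8
[2] read 'a'  n8⇒n18
[3] read 'c'  n18⇒n5 (fail-walked)
[4] read 'd'  n5⇒n6
[5] read 'a'  n6⇒n0 (fail-walked)
[6] read 'c'  n0⇒n5
[7] read 'd'  n5⇒n6
[8] read 'c'  n6⇒n7  ** P2@[6:8]
[9] read 'd'  n7⇒n6 (fail-walked)
[10] read 'b'  n6⇒n4 (fail-walked)  ** P1@[10:10]
[11] read 'c'  n4⇒n5 (fail-walked)
[12] read 'c'  n5⇒n8
[13] read 'c'  n8⇒n9
[14] read 'c'  n9⇒n10
[15] read 'd'  n10⇒n11
[16] read 'a'  n11⇒n12  ** P3@[11:16]
[17] read 'c'  n12⇒n5 (fail-walked)
[18] read 'd'  n5⇒n6
[19] read 'c'  n6⇒n7  ** P2@[17:19]
[20] read 'c'  n7⇒n8 (fail-walked)
[21] read 'c'  n8⇒n9
[22] read 'd'  n9⇒n6 (fail-walked)
[23] read 'd'  n6⇒n1 (fail-walked)
[24] read 'b'  n1⇒n4 (fail-walked)  ** P1@[24:24]
[25] read 'b'  n4⇒n13  ** P1@[25:25]
[26] read 'a'  n13⇒n14
[27] read 'c'  n14⇒n15
[28] read 'd'  n15⇒n16
[29] read 'a'  n16⇒n17  ** P4@[24:29],P6@[25:29]
[30] read 'd'  n17⇒n1 (fail-walked)
[31] read 'c'  n1⇒n2
[32] read 'c'  n2⇒n8 (fail-walked)
[33] read 'c'  n8⇒n9
[34] read 'c'  n9⇒n10
[35] read 'd'  n10⇒n11
[36] read 'a'  n11⇒n12  ** P3@[31:36]
[37] read 'a'  n12⇒n0 (fail-walked)
[38] read 'd'  n0⇒n1
[39] read 'c'  n1⇒n2
[40] read 'b'  n2⇒n3  ** P0@[38:40],P1@[40:40]
[41] read 'b'  n3⇒n13 (fail-walked)  ** P1@[41:41]
[42] read 'b'  n13⇒n13 (fail-walked)  ** P1@[42:42]
[43] read 'a'  n13⇒n14
[44] read 'c'  n14⇒n15
[45] read 'd'  n15⇒n16
[46] read 'a'  n16⇒n17  ** P4@[41:46],P6@[42:46]
[47] read 'c'  n17⇒n5 (fail-walked)
[48] read 'd'  n5⇒n6
[49] read 'c'  n6⇒n7  ** P2@[47:49]
[50] read 'd'  n7⇒n6 (fail-walked)
[51] read 'c'  n6⇒n7  ** P2@[49:51]
[52] read 'b'  n7⇒n3 (fail-walked)  ** P0@[50:52],P1@[52:52]
[53] read 'c'  n3⇒n5 (fail-walked)
[54] read 'c'  n5⇒n8
[55] read 'b'  n8⇒n4 (fail-walked)  ** P1@[55:55]
[56] read 'a'  n4⇒n20
[57] read 'c'  n20⇒n21
[58] read 'd'  n21⇒n22
[59] read 'a'  n22⇒n23  ** P6@[55:59]
[60] read 'b'  n23⇒n4 (fail-walked)  ** P1@[60:60]
[61] read 'c'  n4⇒n5 (fail-walked)
[62] read 'c'  n5⇒n8
[63] read 'c'  n8⇒n9
[64] read 'c'  n9⇒n10
[65] read 'd'  n10⇒n11
[66] read 'a'  n11⇒n12  ** P3@[61:66]
[67] read 'c'  n12⇒n5 (fail-walked)
[68] read 'c'  n5⇒n8
[69] read 'd'  n8⇒n6 (fail-walked)
[70] read 'c'  n6⇒n7  ** P2@[68:70]
[71] read 'a'  n7⇒n0 (fail-walked)
[72] read 'c'  n0⇒n5
[73] read 'c'  n5⇒n8
[74] read 'c'  n8⇒n9
[75] read 'c'  n9⇒n10
[76] read 'd'  n10⇒n11
[77] read 'a'  n11⇒n12  ** P3@[72:77]

All matches (sorted): [[8,2],[10,1],[16,3],[19,2],[24,1],[25,1],[29,4],[29,6],[36,3],[40,0],[40,1],[41,1],[42,1],[46,4],[46,6],[49,2],[51,2],[52,0],[52,1],[55,1],[59,6],[60,1],[66,3],[70,2],[77,3]]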